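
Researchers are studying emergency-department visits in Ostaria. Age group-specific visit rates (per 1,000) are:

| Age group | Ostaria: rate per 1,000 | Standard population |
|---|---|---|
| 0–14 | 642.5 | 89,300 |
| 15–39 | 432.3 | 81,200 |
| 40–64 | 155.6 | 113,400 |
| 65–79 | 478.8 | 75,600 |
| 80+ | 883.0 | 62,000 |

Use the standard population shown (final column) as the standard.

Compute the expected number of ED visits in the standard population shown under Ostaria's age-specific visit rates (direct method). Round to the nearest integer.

201066

Expected ED visits = Σ (standard pop × age-specific rate ÷ 1,000)
= 89,300×642.5/1,000 + 81,200×432.3/1,000 + 113,400×155.6/1,000 + 75,600×478.8/1,000 + 62,000×883.0/1,000
= 57375.25 + 35102.76 + 17645.04 + 36197.28 + 54746.00 = 201066.33.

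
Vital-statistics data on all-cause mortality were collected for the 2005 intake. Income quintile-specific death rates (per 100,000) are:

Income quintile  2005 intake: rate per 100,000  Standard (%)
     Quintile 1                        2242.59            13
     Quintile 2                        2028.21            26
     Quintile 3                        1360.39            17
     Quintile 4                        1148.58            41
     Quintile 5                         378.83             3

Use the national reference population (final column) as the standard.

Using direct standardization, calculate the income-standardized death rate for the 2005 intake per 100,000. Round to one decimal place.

1532.4

Standard weights: 0.13, 0.26, 0.17, 0.41, 0.03.
Standardized rate: 0.1300×2242.59 + 0.2600×2028.21 + 0.1700×1360.39 + 0.4100×1148.58 + 0.0300×378.83 = 1532.4203 per 100,000.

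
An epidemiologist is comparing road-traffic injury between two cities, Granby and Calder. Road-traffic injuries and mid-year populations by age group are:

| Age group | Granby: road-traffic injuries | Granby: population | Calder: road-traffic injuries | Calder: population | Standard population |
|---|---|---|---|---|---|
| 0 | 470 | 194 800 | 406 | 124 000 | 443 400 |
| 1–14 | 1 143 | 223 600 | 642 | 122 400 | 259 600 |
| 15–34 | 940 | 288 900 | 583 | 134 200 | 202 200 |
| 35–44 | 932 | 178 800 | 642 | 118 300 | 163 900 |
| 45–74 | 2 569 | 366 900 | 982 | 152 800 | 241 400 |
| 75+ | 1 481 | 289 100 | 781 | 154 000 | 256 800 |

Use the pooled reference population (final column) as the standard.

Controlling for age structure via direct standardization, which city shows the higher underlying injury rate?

Age-specific rates per 100 000 for Granby: 241.27, 511.18, 325.37, 521.25, 700.19, 512.28.
For Calder: 327.42, 524.51, 434.43, 542.69, 642.67, 507.14.
Standard total = 1 567 300; weights = 0.2829, 0.1656, 0.1290, 0.1046, 0.1540, 0.1638.
Granby: 0.2829×241.27 + 0.1656×511.18 + 0.1290×325.37 + 0.1046×521.25 + 0.1540×700.19 + 0.1638×512.28 = 441.1957 per 100 000.
Calder: 0.2829×327.42 + 0.1656×524.51 + 0.1290×434.43 + 0.1046×542.69 + 0.1540×642.67 + 0.1638×507.14 = 474.3846 per 100 000.

Calder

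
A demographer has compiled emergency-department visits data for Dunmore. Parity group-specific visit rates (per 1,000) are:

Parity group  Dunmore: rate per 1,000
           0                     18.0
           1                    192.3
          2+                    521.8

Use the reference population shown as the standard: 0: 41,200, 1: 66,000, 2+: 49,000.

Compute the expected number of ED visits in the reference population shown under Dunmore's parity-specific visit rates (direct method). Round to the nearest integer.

39002

Expected ED visits = Σ (standard pop × parity-specific rate ÷ 1,000)
= 41,200×18.0/1,000 + 66,000×192.3/1,000 + 49,000×521.8/1,000
= 741.60 + 12691.80 + 25568.20 = 39001.60.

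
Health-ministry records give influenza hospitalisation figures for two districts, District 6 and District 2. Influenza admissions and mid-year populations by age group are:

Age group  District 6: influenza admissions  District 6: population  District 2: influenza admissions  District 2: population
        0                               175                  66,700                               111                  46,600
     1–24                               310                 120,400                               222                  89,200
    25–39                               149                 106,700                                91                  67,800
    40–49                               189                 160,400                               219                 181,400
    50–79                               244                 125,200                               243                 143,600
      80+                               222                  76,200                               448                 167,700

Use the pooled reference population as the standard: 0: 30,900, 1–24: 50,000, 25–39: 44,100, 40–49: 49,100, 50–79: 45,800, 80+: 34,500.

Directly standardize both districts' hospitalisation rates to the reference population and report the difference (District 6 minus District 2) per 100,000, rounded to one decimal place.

Age-specific rates per 100,000 for District 6: 262.37, 257.48, 139.64, 117.83, 194.89, 291.34.
For District 2: 238.20, 248.88, 134.22, 120.73, 169.22, 267.14.
Standard total = 254,400; weights = 0.1215, 0.1965, 0.1733, 0.1930, 0.1800, 0.1356.
District 6: 0.1215×262.37 + 0.1965×257.48 + 0.1733×139.64 + 0.1930×117.83 + 0.1800×194.89 + 0.1356×291.34 = 204.0164 per 100,000.
District 2: 0.1215×238.20 + 0.1965×248.88 + 0.1733×134.22 + 0.1930×120.73 + 0.1800×169.22 + 0.1356×267.14 = 191.1075 per 100,000.
Difference = 204.0164 − 191.1075 = 12.9090.

12.9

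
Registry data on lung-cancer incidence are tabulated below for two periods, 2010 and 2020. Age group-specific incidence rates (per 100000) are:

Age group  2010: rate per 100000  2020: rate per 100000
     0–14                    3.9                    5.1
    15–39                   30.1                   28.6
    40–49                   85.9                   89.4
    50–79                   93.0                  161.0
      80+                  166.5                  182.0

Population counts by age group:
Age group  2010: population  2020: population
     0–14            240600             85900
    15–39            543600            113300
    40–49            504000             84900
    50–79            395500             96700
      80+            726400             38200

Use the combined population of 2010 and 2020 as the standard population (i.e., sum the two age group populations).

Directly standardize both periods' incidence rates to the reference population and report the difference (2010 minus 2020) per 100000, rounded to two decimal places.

Combined standard total = 2829100; weights = 0.1154, 0.2322, 0.2082, 0.1740, 0.2703.
2010: 0.1154×3.9 + 0.2322×30.1 + 0.2082×85.9 + 0.1740×93.0 + 0.2703×166.5 = 86.4986 per 100000.
2020: 0.1154×5.1 + 0.2322×28.6 + 0.2082×89.4 + 0.1740×161.0 + 0.2703×182.0 = 103.0368 per 100000.
Difference = 86.4986 − 103.0368 = -16.5383.

-16.54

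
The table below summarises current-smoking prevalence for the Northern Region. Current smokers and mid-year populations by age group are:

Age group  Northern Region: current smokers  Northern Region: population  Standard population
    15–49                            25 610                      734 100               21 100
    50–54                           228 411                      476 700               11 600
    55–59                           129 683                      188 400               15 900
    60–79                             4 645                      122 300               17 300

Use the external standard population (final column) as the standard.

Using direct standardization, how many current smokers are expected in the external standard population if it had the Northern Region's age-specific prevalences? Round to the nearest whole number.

17896

Age-specific rates per 1 000 for the Northern Region: 34.886, 479.150, 688.339, 37.980.
Expected current smokers = Σ (standard pop × age-specific rate ÷ 1 000)
= 21 100×34.886/1 000 + 11 600×479.150/1 000 + 15 900×688.339/1 000 + 17 300×37.980/1 000
= 736.10 + 5558.14 + 10944.58 + 657.06 = 17895.89.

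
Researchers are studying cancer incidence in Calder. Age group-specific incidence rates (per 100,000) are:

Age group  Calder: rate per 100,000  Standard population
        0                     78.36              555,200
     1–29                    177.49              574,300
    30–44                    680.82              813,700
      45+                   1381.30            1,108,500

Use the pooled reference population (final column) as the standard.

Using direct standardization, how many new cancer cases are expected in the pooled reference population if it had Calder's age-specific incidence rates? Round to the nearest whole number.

22306

Expected new cancer cases = Σ (standard pop × age-specific rate ÷ 100,000)
= 555,200×78.36/100,000 + 574,300×177.49/100,000 + 813,700×680.82/100,000 + 1,108,500×1381.30/100,000
= 435.05 + 1019.33 + 5539.83 + 15311.71 = 22305.92.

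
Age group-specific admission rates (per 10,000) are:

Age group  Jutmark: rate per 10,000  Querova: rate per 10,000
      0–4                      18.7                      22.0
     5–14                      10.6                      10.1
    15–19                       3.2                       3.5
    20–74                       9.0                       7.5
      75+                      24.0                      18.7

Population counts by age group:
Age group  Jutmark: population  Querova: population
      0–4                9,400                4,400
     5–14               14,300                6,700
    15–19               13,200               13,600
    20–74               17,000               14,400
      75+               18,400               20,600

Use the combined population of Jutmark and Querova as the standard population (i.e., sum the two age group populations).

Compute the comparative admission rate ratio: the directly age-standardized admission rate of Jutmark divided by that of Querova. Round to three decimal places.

1.134

Combined standard total = 132,000; weights = 0.1045, 0.1591, 0.2030, 0.2379, 0.2955.
Jutmark: 0.1045×18.7 + 0.1591×10.6 + 0.2030×3.2 + 0.2379×9.0 + 0.2955×24.0 = 13.5229 per 10,000.
Querova: 0.1045×22.0 + 0.1591×10.1 + 0.2030×3.5 + 0.2379×7.5 + 0.2955×18.7 = 11.9265 per 10,000.
Ratio = 13.5229 ÷ 11.9265 = 1.13385.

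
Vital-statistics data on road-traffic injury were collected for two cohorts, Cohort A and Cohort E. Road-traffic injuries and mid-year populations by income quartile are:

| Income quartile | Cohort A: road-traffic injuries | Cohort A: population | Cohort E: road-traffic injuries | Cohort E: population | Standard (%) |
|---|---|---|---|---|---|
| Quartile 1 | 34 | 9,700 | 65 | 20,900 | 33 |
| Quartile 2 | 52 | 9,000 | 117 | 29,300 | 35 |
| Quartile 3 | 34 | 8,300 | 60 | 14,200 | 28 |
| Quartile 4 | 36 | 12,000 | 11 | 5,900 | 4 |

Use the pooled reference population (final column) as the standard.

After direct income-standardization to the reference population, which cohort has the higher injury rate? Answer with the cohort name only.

Income-specific rates per 100,000 for Cohort A: 350.52, 577.78, 409.64, 300.00.
For Cohort E: 311.00, 399.32, 422.54, 186.44.
Standard weights: 0.33, 0.35, 0.28, 0.04.
Cohort A: 0.3300×350.52 + 0.3500×577.78 + 0.2800×409.64 + 0.0400×300.00 = 444.5911 per 100,000.
Cohort E: 0.3300×311.00 + 0.3500×399.32 + 0.2800×422.54 + 0.0400×186.44 = 368.1602 per 100,000.

Cohort A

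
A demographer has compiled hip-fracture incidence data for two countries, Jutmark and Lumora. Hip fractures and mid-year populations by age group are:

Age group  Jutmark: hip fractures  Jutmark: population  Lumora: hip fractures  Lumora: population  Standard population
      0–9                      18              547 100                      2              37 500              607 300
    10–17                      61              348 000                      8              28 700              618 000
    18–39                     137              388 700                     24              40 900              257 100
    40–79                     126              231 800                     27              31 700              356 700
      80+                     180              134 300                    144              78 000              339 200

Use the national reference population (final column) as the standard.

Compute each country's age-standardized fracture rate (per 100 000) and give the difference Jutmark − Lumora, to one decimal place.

Age-specific rates per 100 000 for Jutmark: 3.29, 17.53, 35.25, 54.36, 134.03.
For Lumora: 5.33, 27.87, 58.68, 85.17, 184.62.
Standard total = 2 178 300; weights = 0.2788, 0.2837, 0.1180, 0.1638, 0.1557.
Jutmark: 0.2788×3.29 + 0.2837×17.53 + 0.1180×35.25 + 0.1638×54.36 + 0.1557×134.03 = 39.8219 per 100 000.
Lumora: 0.2788×5.33 + 0.2837×27.87 + 0.1180×58.68 + 0.1638×85.17 + 0.1557×184.62 = 59.0162 per 100 000.
Difference = 39.8219 − 59.0162 = -19.1942.

-19.2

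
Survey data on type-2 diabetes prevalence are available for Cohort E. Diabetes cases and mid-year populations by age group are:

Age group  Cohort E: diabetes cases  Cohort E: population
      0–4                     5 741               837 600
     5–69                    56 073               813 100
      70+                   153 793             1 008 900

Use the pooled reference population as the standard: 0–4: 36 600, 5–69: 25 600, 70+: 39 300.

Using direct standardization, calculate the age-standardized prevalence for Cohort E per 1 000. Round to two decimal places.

78.89

Age-specific rates per 1 000 for Cohort E: 6.854, 68.962, 152.436.
Standard total = 101 500; weights = 0.3606, 0.2522, 0.3872.
Standardized rate: 0.3606×6.854 + 0.2522×68.962 + 0.3872×152.436 = 78.8870 per 1 000.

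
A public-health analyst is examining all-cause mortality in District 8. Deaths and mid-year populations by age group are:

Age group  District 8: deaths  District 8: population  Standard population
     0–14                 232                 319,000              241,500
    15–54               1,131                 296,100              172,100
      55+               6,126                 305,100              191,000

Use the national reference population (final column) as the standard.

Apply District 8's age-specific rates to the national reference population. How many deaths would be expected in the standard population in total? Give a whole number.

Age-specific rates per 100,000 for District 8: 72.73, 381.97, 2007.87.
Expected deaths = Σ (standard pop × age-specific rate ÷ 100,000)
= 241,500×72.73/100,000 + 172,100×381.97/100,000 + 191,000×2007.87/100,000
= 175.64 + 657.36 + 3835.02 = 4668.02.

4668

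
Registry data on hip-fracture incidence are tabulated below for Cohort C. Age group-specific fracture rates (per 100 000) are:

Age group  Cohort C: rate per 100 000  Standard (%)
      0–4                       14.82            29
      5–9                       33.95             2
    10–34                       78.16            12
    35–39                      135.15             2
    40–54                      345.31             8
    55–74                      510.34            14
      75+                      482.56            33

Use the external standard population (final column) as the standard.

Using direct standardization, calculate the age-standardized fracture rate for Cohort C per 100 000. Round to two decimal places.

275.38

Standard weights: 0.29, 0.02, 0.12, 0.02, 0.08, 0.14, 0.33.
Standardized rate: 0.2900×14.82 + 0.0200×33.95 + 0.1200×78.16 + 0.0200×135.15 + 0.0800×345.31 + 0.1400×510.34 + 0.3300×482.56 = 275.3762 per 100 000.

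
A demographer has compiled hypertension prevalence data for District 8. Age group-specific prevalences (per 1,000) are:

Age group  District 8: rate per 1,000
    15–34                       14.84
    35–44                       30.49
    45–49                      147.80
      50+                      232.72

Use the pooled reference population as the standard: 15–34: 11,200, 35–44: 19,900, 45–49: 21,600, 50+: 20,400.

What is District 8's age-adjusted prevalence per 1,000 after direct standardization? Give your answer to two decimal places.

Standard total = 73,100; weights = 0.1532, 0.2722, 0.2955, 0.2791.
Standardized rate: 0.1532×14.84 + 0.2722×30.49 + 0.2955×147.80 + 0.2791×232.72 = 119.1919 per 1,000.

119.19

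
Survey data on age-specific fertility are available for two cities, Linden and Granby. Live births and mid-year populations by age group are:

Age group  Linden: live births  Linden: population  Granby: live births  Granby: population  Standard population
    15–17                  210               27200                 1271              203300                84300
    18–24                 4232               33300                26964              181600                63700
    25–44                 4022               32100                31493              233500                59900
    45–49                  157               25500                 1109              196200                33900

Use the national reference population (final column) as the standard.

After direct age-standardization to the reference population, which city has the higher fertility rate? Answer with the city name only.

Age-specific rates per 1000 for Linden: 7.721, 127.087, 125.296, 6.157.
For Granby: 6.252, 148.480, 134.874, 5.652.
Standard total = 241800; weights = 0.3486, 0.2634, 0.2477, 0.1402.
Linden: 0.3486×7.721 + 0.2634×127.087 + 0.2477×125.296 + 0.1402×6.157 = 68.0738 per 1000.
Granby: 0.3486×6.252 + 0.2634×148.480 + 0.2477×134.874 + 0.1402×5.652 = 75.4994 per 1000.

Granby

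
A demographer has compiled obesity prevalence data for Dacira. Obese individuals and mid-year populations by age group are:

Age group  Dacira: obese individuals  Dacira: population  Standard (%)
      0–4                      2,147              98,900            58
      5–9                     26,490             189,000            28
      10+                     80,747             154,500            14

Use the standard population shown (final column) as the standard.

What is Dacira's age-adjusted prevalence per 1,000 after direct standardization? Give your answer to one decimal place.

125.0

Age-specific rates per 1,000 for Dacira: 21.709, 140.159, 522.634.
Standard weights: 0.58, 0.28, 0.14.
Standardized rate: 0.5800×21.709 + 0.2800×140.159 + 0.1400×522.634 = 125.0043 per 1,000.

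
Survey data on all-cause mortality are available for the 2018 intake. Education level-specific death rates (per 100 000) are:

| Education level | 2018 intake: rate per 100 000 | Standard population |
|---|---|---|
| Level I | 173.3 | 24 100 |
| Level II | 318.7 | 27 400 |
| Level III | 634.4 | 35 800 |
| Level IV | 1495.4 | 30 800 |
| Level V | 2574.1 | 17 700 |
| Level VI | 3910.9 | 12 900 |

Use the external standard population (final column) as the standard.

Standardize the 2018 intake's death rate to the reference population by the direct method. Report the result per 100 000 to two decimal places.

Standard total = 148 700; weights = 0.1621, 0.1843, 0.2408, 0.2071, 0.1190, 0.0868.
Standardized rate: 0.1621×173.3 + 0.1843×318.7 + 0.2408×634.4 + 0.2071×1495.4 + 0.1190×2574.1 + 0.0868×3910.9 = 1194.9625 per 100 000.

1194.96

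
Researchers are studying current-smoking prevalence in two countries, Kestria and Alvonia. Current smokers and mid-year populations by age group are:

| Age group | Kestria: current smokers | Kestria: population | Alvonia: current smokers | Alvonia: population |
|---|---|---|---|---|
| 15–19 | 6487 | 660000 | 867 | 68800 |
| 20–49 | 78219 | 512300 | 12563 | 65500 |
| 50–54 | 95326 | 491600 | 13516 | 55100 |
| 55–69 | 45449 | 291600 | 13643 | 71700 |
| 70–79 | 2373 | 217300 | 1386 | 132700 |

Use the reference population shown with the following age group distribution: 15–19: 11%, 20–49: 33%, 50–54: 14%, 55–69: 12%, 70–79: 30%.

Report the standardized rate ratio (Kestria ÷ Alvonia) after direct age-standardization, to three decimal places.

0.805

Age-specific rates per 1000 for Kestria: 9.829, 152.682, 193.910, 155.861, 10.920.
For Alvonia: 12.602, 191.802, 245.299, 190.279, 10.445.
Standard weights: 0.11, 0.33, 0.14, 0.12, 0.30.
Kestria: 0.1100×9.829 + 0.3300×152.682 + 0.1400×193.910 + 0.1200×155.861 + 0.3000×10.920 = 100.5930 per 1000.
Alvonia: 0.1100×12.602 + 0.3300×191.802 + 0.1400×245.299 + 0.1200×190.279 + 0.3000×10.445 = 124.9895 per 1000.
Ratio = 100.5930 ÷ 124.9895 = 0.80481.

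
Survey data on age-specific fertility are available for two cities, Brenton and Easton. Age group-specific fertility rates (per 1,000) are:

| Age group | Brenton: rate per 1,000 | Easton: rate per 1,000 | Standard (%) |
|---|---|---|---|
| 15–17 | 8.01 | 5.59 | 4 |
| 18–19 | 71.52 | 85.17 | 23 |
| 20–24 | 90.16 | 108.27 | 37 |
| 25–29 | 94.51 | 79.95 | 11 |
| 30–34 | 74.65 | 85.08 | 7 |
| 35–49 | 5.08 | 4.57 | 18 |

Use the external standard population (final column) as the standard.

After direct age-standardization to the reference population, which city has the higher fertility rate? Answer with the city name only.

Easton

Standard weights: 0.04, 0.23, 0.37, 0.11, 0.07, 0.18.
Brenton: 0.0400×8.01 + 0.2300×71.52 + 0.3700×90.16 + 0.1100×94.51 + 0.0700×74.65 + 0.1800×5.08 = 66.6652 per 1,000.
Easton: 0.0400×5.59 + 0.2300×85.17 + 0.3700×108.27 + 0.1100×79.95 + 0.0700×85.08 + 0.1800×4.57 = 75.4453 per 1,000.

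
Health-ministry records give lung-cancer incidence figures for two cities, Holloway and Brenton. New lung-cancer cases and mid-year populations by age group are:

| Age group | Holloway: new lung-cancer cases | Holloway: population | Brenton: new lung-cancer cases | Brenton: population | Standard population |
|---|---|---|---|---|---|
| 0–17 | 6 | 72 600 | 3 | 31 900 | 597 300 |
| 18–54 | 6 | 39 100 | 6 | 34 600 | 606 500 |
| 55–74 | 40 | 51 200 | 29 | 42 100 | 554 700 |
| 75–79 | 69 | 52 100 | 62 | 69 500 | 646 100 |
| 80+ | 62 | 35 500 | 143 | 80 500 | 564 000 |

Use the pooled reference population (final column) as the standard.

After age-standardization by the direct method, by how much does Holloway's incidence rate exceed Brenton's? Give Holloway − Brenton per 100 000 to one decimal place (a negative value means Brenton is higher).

Age-specific rates per 100 000 for Holloway: 8.26, 15.35, 78.12, 132.44, 174.65.
For Brenton: 9.40, 17.34, 68.88, 89.21, 177.64.
Standard total = 2 968 600; weights = 0.2012, 0.2043, 0.1869, 0.2176, 0.1900.
Holloway: 0.2012×8.26 + 0.2043×15.35 + 0.1869×78.12 + 0.2176×132.44 + 0.1900×174.65 = 81.4015 per 100 000.
Brenton: 0.2012×9.40 + 0.2043×17.34 + 0.1869×68.88 + 0.2176×89.21 + 0.1900×177.64 = 71.4717 per 100 000.
Difference = 81.4015 − 71.4717 = 9.9298.

9.9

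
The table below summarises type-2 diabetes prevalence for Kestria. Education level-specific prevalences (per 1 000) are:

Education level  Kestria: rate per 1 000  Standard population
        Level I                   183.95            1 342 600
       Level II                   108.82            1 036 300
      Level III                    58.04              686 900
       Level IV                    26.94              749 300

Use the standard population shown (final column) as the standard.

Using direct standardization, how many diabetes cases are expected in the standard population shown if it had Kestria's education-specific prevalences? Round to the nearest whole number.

419795

Expected diabetes cases = Σ (standard pop × education-specific rate ÷ 1 000)
= 1 342 600×183.95/1 000 + 1 036 300×108.82/1 000 + 686 900×58.04/1 000 + 749 300×26.94/1 000
= 246971.27 + 112770.17 + 39867.68 + 20186.14 = 419795.25.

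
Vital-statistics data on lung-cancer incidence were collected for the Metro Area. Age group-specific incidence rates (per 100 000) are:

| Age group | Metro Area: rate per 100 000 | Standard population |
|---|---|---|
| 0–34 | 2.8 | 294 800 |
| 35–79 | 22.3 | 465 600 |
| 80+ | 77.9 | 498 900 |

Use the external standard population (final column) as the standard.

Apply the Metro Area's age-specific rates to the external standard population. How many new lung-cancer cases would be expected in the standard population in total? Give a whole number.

Expected new lung-cancer cases = Σ (standard pop × age-specific rate ÷ 100 000)
= 294 800×2.8/100 000 + 465 600×22.3/100 000 + 498 900×77.9/100 000
= 8.25 + 103.83 + 388.64 = 500.73.

501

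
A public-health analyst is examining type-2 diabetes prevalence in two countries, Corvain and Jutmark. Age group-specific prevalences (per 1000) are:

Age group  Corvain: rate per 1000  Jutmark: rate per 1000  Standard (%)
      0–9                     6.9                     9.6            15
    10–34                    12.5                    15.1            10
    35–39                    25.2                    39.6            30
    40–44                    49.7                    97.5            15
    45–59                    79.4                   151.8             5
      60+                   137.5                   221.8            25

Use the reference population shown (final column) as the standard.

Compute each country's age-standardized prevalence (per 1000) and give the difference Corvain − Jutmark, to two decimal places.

Standard weights: 0.15, 0.10, 0.30, 0.15, 0.05, 0.25.
Corvain: 0.1500×6.9 + 0.1000×12.5 + 0.3000×25.2 + 0.1500×49.7 + 0.0500×79.4 + 0.2500×137.5 = 55.6450 per 1000.
Jutmark: 0.1500×9.6 + 0.1000×15.1 + 0.3000×39.6 + 0.1500×97.5 + 0.0500×151.8 + 0.2500×221.8 = 92.4950 per 1000.
Difference = 55.6450 − 92.4950 = -36.8500.

-36.85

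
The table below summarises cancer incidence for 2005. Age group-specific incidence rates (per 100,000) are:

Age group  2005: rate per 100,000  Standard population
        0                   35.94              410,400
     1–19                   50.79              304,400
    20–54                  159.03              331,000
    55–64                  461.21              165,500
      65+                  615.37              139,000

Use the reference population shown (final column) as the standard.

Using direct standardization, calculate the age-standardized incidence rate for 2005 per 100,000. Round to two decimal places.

181.23

Standard total = 1,350,300; weights = 0.3039, 0.2254, 0.2451, 0.1226, 0.1029.
Standardized rate: 0.3039×35.94 + 0.2254×50.79 + 0.2451×159.03 + 0.1226×461.21 + 0.1029×615.37 = 181.2307 per 100,000.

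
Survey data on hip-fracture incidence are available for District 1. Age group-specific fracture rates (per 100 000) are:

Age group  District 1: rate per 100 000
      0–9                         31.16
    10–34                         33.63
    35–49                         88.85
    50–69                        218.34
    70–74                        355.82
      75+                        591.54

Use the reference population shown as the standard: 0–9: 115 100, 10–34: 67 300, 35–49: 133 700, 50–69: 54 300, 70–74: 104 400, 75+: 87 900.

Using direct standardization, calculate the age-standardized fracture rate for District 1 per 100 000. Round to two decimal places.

211.00

Standard total = 562 700; weights = 0.2045, 0.1196, 0.2376, 0.0965, 0.1855, 0.1562.
Standardized rate: 0.2045×31.16 + 0.1196×33.63 + 0.2376×88.85 + 0.0965×218.34 + 0.1855×355.82 + 0.1562×591.54 = 210.9986 per 100 000.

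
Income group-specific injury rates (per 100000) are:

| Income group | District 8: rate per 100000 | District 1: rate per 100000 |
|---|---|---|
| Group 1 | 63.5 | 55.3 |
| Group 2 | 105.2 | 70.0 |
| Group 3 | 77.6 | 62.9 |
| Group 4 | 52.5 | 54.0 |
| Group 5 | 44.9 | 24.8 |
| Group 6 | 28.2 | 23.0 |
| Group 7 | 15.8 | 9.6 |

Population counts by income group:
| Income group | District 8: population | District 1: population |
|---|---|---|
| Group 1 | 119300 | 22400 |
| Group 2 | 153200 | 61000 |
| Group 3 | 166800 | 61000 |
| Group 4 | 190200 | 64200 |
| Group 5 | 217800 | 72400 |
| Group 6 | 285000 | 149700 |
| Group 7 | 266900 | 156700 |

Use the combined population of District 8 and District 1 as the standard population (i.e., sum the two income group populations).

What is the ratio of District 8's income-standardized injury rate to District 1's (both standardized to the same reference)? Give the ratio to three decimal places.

Combined standard total = 1986600; weights = 0.0713, 0.1078, 0.1147, 0.1281, 0.1461, 0.2188, 0.2132.
District 8: 0.0713×63.5 + 0.1078×105.2 + 0.1147×77.6 + 0.1281×52.5 + 0.1461×44.9 + 0.2188×28.2 + 0.2132×15.8 = 47.5921 per 100000.
District 1: 0.0713×55.3 + 0.1078×70.0 + 0.1147×62.9 + 0.1281×54.0 + 0.1461×24.8 + 0.2188×23.0 + 0.2132×9.6 = 36.3223 per 100000.
Ratio = 47.5921 ÷ 36.3223 = 1.31027.

1.310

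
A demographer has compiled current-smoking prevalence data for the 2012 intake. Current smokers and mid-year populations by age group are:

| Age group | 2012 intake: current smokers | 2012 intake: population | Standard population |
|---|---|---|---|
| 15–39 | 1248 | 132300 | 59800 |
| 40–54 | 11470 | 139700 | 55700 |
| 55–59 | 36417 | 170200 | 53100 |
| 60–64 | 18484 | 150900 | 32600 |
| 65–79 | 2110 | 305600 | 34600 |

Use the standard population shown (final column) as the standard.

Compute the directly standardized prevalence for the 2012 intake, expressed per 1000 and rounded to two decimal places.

Age-specific rates per 1000 for the 2012 intake: 9.433, 82.105, 213.966, 122.492, 6.904.
Standard total = 235800; weights = 0.2536, 0.2362, 0.2252, 0.1383, 0.1467.
Standardized rate: 0.2536×9.433 + 0.2362×82.105 + 0.2252×213.966 + 0.1383×122.492 + 0.1467×6.904 = 87.9179 per 1000.

87.92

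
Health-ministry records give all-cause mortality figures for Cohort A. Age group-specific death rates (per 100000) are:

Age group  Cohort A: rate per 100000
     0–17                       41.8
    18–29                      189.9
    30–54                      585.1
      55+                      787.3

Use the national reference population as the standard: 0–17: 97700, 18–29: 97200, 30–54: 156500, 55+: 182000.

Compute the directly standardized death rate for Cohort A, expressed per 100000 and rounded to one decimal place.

482.6

Standard total = 533400; weights = 0.1832, 0.1822, 0.2934, 0.3412.
Standardized rate: 0.1832×41.8 + 0.1822×189.9 + 0.2934×585.1 + 0.3412×787.3 = 482.5626 per 100000.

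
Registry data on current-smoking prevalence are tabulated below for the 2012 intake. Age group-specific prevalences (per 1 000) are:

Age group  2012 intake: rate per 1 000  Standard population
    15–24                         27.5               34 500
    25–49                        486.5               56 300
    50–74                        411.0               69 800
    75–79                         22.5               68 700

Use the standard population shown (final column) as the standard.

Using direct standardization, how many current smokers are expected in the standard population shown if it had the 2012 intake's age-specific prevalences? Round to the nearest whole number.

58572

Expected current smokers = Σ (standard pop × age-specific rate ÷ 1 000)
= 34 500×27.5/1 000 + 56 300×486.5/1 000 + 69 800×411.0/1 000 + 68 700×22.5/1 000
= 948.75 + 27389.95 + 28687.80 + 1545.75 = 58572.25.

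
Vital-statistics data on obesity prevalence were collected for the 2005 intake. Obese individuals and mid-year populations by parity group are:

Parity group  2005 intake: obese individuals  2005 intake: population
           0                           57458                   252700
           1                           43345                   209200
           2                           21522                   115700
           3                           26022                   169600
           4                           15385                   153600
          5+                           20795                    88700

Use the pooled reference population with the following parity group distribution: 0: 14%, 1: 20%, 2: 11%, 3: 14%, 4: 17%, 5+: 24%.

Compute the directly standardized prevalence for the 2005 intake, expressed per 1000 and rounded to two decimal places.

188.51

Parity-specific rates per 1000 for the 2005 intake: 227.376, 207.194, 186.016, 153.432, 100.163, 234.442.
Standard weights: 0.14, 0.20, 0.11, 0.14, 0.17, 0.24.
Standardized rate: 0.1400×227.376 + 0.2000×207.194 + 0.1100×186.016 + 0.1400×153.432 + 0.1700×100.163 + 0.2400×234.442 = 188.5074 per 1000.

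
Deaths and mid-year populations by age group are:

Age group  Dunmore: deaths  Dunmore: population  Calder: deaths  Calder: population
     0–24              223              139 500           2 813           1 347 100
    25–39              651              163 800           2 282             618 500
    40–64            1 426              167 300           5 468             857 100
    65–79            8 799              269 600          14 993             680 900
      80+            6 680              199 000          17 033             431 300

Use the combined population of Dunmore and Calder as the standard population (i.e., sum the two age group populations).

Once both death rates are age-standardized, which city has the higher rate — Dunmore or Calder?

Age-specific rates per 100 000 for Dunmore: 159.86, 397.44, 852.36, 3263.72, 3356.78.
For Calder: 208.82, 368.96, 637.97, 2201.94, 3949.22.
Combined standard total = 4 874 100; weights = 0.3050, 0.1605, 0.2102, 0.1950, 0.1293.
Dunmore: 0.3050×159.86 + 0.1605×397.44 + 0.2102×852.36 + 0.1950×3263.72 + 0.1293×3356.78 = 1362.2343 per 100 000.
Calder: 0.3050×208.82 + 0.1605×368.96 + 0.2102×637.97 + 0.1950×2201.94 + 0.1293×3949.22 = 1197.0897 per 100 000.

Dunmore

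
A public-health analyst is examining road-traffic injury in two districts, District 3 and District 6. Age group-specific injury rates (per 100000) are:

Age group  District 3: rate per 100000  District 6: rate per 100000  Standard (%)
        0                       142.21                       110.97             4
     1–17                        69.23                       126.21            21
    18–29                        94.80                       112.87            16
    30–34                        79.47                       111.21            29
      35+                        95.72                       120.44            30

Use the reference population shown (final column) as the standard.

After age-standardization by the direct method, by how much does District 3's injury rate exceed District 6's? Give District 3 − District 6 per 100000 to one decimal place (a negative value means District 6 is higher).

Standard weights: 0.04, 0.21, 0.16, 0.29, 0.30.
District 3: 0.0400×142.21 + 0.2100×69.23 + 0.1600×94.80 + 0.2900×79.47 + 0.3000×95.72 = 87.1570 per 100000.
District 6: 0.0400×110.97 + 0.2100×126.21 + 0.1600×112.87 + 0.2900×111.21 + 0.3000×120.44 = 117.3850 per 100000.
Difference = 87.1570 − 117.3850 = -30.2280.

-30.2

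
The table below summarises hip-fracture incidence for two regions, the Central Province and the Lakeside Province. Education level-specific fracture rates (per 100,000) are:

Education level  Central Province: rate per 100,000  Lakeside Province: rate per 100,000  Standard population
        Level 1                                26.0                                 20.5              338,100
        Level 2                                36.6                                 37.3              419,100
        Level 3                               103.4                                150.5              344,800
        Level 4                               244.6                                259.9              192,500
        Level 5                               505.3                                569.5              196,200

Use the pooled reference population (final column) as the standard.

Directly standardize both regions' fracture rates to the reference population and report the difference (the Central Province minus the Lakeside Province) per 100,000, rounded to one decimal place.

Standard total = 1,490,700; weights = 0.2268, 0.2811, 0.2313, 0.1291, 0.1316.
The Central Province: 0.2268×26.0 + 0.2811×36.6 + 0.2313×103.4 + 0.1291×244.6 + 0.1316×505.3 = 138.1950 per 100,000.
The Lakeside Province: 0.2268×20.5 + 0.2811×37.3 + 0.2313×150.5 + 0.1291×259.9 + 0.1316×569.5 = 158.4642 per 100,000.
Difference = 138.1950 − 158.4642 = -20.2691.

-20.3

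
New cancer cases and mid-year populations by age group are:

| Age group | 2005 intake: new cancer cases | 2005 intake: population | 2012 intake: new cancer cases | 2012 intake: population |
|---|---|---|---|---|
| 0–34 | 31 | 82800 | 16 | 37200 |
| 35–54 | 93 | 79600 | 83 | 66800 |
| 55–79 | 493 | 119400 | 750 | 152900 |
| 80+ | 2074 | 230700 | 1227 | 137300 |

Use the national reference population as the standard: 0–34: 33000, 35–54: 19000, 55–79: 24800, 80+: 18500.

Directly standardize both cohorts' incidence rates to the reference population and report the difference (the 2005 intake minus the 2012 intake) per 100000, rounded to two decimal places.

-22.57

Age-specific rates per 100000 for the 2005 intake: 37.44, 116.83, 412.90, 899.00.
For the 2012 intake: 43.01, 124.25, 490.52, 893.66.
Standard total = 95300; weights = 0.3463, 0.1994, 0.2602, 0.1941.
The 2005 intake: 0.3463×37.44 + 0.1994×116.83 + 0.2602×412.90 + 0.1941×899.00 = 318.2243 per 100000.
The 2012 intake: 0.3463×43.01 + 0.1994×124.25 + 0.2602×490.52 + 0.1941×893.66 = 340.7946 per 100000.
Difference = 318.2243 − 340.7946 = -22.5702.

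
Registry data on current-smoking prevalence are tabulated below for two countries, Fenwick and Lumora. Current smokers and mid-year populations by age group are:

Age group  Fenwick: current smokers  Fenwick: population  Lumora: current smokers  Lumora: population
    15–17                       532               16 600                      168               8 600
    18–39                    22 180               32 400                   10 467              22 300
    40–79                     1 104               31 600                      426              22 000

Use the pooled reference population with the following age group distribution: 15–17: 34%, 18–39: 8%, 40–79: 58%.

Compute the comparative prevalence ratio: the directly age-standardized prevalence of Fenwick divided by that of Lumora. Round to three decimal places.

Age-specific rates per 1 000 for Fenwick: 32.048, 684.568, 34.937.
For Lumora: 19.535, 469.372, 19.364.
Standard weights: 0.34, 0.08, 0.58.
Fenwick: 0.3400×32.048 + 0.0800×684.568 + 0.5800×34.937 = 85.9251 per 1 000.
Lumora: 0.3400×19.535 + 0.0800×469.372 + 0.5800×19.364 = 55.4225 per 1 000.
Ratio = 85.9251 ÷ 55.4225 = 1.55036.

1.550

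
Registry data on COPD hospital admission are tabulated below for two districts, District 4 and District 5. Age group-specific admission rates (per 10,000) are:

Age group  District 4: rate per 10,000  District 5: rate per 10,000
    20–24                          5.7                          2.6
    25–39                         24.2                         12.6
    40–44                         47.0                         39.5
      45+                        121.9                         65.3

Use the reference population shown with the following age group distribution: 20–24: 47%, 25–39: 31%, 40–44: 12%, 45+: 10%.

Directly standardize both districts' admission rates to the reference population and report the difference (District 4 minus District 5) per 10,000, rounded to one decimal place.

Standard weights: 0.47, 0.31, 0.12, 0.10.
District 4: 0.4700×5.7 + 0.3100×24.2 + 0.1200×47.0 + 0.1000×121.9 = 28.0110 per 10,000.
District 5: 0.4700×2.6 + 0.3100×12.6 + 0.1200×39.5 + 0.1000×65.3 = 16.3980 per 10,000.
Difference = 28.0110 − 16.3980 = 11.6130.

11.6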